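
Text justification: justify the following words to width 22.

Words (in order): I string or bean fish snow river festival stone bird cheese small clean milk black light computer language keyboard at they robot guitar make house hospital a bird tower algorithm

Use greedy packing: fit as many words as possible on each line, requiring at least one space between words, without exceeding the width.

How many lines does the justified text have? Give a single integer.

Answer: 9

Derivation:
Line 1: ['I', 'string', 'or', 'bean', 'fish'] (min_width=21, slack=1)
Line 2: ['snow', 'river', 'festival'] (min_width=19, slack=3)
Line 3: ['stone', 'bird', 'cheese'] (min_width=17, slack=5)
Line 4: ['small', 'clean', 'milk', 'black'] (min_width=22, slack=0)
Line 5: ['light', 'computer'] (min_width=14, slack=8)
Line 6: ['language', 'keyboard', 'at'] (min_width=20, slack=2)
Line 7: ['they', 'robot', 'guitar', 'make'] (min_width=22, slack=0)
Line 8: ['house', 'hospital', 'a', 'bird'] (min_width=21, slack=1)
Line 9: ['tower', 'algorithm'] (min_width=15, slack=7)
Total lines: 9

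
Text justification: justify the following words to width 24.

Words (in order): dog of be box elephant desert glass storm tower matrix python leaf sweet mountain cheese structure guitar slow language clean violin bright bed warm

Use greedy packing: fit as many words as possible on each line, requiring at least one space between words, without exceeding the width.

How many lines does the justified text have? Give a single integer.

Answer: 7

Derivation:
Line 1: ['dog', 'of', 'be', 'box', 'elephant'] (min_width=22, slack=2)
Line 2: ['desert', 'glass', 'storm', 'tower'] (min_width=24, slack=0)
Line 3: ['matrix', 'python', 'leaf', 'sweet'] (min_width=24, slack=0)
Line 4: ['mountain', 'cheese'] (min_width=15, slack=9)
Line 5: ['structure', 'guitar', 'slow'] (min_width=21, slack=3)
Line 6: ['language', 'clean', 'violin'] (min_width=21, slack=3)
Line 7: ['bright', 'bed', 'warm'] (min_width=15, slack=9)
Total lines: 7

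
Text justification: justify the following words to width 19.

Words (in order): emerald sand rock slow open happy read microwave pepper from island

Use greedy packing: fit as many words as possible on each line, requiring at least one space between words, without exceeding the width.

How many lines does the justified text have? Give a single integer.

Answer: 4

Derivation:
Line 1: ['emerald', 'sand', 'rock'] (min_width=17, slack=2)
Line 2: ['slow', 'open', 'happy'] (min_width=15, slack=4)
Line 3: ['read', 'microwave'] (min_width=14, slack=5)
Line 4: ['pepper', 'from', 'island'] (min_width=18, slack=1)
Total lines: 4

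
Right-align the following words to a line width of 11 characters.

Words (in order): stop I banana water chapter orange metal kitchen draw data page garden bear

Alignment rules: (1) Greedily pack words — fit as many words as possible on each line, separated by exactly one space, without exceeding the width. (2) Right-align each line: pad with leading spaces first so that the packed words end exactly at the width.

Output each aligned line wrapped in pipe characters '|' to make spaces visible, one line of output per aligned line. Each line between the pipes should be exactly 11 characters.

Answer: |     stop I|
|     banana|
|      water|
|    chapter|
|     orange|
|      metal|
|    kitchen|
|  draw data|
|page garden|
|       bear|

Derivation:
Line 1: ['stop', 'I'] (min_width=6, slack=5)
Line 2: ['banana'] (min_width=6, slack=5)
Line 3: ['water'] (min_width=5, slack=6)
Line 4: ['chapter'] (min_width=7, slack=4)
Line 5: ['orange'] (min_width=6, slack=5)
Line 6: ['metal'] (min_width=5, slack=6)
Line 7: ['kitchen'] (min_width=7, slack=4)
Line 8: ['draw', 'data'] (min_width=9, slack=2)
Line 9: ['page', 'garden'] (min_width=11, slack=0)
Line 10: ['bear'] (min_width=4, slack=7)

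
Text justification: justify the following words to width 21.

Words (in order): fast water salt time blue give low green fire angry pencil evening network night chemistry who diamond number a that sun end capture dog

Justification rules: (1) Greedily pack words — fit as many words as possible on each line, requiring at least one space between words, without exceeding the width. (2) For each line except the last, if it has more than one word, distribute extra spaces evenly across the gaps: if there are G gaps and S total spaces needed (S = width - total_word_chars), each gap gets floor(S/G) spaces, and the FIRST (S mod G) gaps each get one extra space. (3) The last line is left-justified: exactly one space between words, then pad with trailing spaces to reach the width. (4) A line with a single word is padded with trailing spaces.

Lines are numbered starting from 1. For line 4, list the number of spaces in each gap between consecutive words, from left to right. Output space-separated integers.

Answer: 1 1

Derivation:
Line 1: ['fast', 'water', 'salt', 'time'] (min_width=20, slack=1)
Line 2: ['blue', 'give', 'low', 'green'] (min_width=19, slack=2)
Line 3: ['fire', 'angry', 'pencil'] (min_width=17, slack=4)
Line 4: ['evening', 'network', 'night'] (min_width=21, slack=0)
Line 5: ['chemistry', 'who', 'diamond'] (min_width=21, slack=0)
Line 6: ['number', 'a', 'that', 'sun', 'end'] (min_width=21, slack=0)
Line 7: ['capture', 'dog'] (min_width=11, slack=10)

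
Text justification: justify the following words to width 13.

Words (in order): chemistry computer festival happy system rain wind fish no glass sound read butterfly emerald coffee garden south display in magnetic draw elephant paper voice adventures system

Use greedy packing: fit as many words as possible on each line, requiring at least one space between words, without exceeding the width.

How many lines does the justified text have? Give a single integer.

Line 1: ['chemistry'] (min_width=9, slack=4)
Line 2: ['computer'] (min_width=8, slack=5)
Line 3: ['festival'] (min_width=8, slack=5)
Line 4: ['happy', 'system'] (min_width=12, slack=1)
Line 5: ['rain', 'wind'] (min_width=9, slack=4)
Line 6: ['fish', 'no', 'glass'] (min_width=13, slack=0)
Line 7: ['sound', 'read'] (min_width=10, slack=3)
Line 8: ['butterfly'] (min_width=9, slack=4)
Line 9: ['emerald'] (min_width=7, slack=6)
Line 10: ['coffee', 'garden'] (min_width=13, slack=0)
Line 11: ['south', 'display'] (min_width=13, slack=0)
Line 12: ['in', 'magnetic'] (min_width=11, slack=2)
Line 13: ['draw', 'elephant'] (min_width=13, slack=0)
Line 14: ['paper', 'voice'] (min_width=11, slack=2)
Line 15: ['adventures'] (min_width=10, slack=3)
Line 16: ['system'] (min_width=6, slack=7)
Total lines: 16

Answer: 16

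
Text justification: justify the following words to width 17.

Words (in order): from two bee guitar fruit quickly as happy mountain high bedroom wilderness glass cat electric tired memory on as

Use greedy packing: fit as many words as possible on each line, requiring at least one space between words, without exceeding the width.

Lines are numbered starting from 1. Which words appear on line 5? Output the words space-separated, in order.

Line 1: ['from', 'two', 'bee'] (min_width=12, slack=5)
Line 2: ['guitar', 'fruit'] (min_width=12, slack=5)
Line 3: ['quickly', 'as', 'happy'] (min_width=16, slack=1)
Line 4: ['mountain', 'high'] (min_width=13, slack=4)
Line 5: ['bedroom'] (min_width=7, slack=10)
Line 6: ['wilderness', 'glass'] (min_width=16, slack=1)
Line 7: ['cat', 'electric'] (min_width=12, slack=5)
Line 8: ['tired', 'memory', 'on'] (min_width=15, slack=2)
Line 9: ['as'] (min_width=2, slack=15)

Answer: bedroom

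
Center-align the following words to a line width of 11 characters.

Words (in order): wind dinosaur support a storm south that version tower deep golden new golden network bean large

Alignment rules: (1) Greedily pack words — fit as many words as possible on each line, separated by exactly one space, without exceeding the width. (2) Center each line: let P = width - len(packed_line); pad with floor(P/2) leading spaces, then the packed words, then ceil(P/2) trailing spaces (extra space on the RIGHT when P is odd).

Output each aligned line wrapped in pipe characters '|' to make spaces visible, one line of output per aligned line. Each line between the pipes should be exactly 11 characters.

Line 1: ['wind'] (min_width=4, slack=7)
Line 2: ['dinosaur'] (min_width=8, slack=3)
Line 3: ['support', 'a'] (min_width=9, slack=2)
Line 4: ['storm', 'south'] (min_width=11, slack=0)
Line 5: ['that'] (min_width=4, slack=7)
Line 6: ['version'] (min_width=7, slack=4)
Line 7: ['tower', 'deep'] (min_width=10, slack=1)
Line 8: ['golden', 'new'] (min_width=10, slack=1)
Line 9: ['golden'] (min_width=6, slack=5)
Line 10: ['network'] (min_width=7, slack=4)
Line 11: ['bean', 'large'] (min_width=10, slack=1)

Answer: |   wind    |
| dinosaur  |
| support a |
|storm south|
|   that    |
|  version  |
|tower deep |
|golden new |
|  golden   |
|  network  |
|bean large |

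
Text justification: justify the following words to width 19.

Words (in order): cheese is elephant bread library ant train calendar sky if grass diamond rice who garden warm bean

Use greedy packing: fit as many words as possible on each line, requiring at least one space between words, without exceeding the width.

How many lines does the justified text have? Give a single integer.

Answer: 6

Derivation:
Line 1: ['cheese', 'is', 'elephant'] (min_width=18, slack=1)
Line 2: ['bread', 'library', 'ant'] (min_width=17, slack=2)
Line 3: ['train', 'calendar', 'sky'] (min_width=18, slack=1)
Line 4: ['if', 'grass', 'diamond'] (min_width=16, slack=3)
Line 5: ['rice', 'who', 'garden'] (min_width=15, slack=4)
Line 6: ['warm', 'bean'] (min_width=9, slack=10)
Total lines: 6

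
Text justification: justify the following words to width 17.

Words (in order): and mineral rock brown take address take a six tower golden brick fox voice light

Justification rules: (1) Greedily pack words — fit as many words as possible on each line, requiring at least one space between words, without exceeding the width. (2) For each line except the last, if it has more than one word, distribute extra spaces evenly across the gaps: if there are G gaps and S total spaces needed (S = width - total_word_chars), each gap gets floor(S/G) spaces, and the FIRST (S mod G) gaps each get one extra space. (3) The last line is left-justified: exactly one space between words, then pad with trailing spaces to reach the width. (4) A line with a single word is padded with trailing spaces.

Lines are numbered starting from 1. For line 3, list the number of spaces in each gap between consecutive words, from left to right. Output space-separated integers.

Line 1: ['and', 'mineral', 'rock'] (min_width=16, slack=1)
Line 2: ['brown', 'take'] (min_width=10, slack=7)
Line 3: ['address', 'take', 'a'] (min_width=14, slack=3)
Line 4: ['six', 'tower', 'golden'] (min_width=16, slack=1)
Line 5: ['brick', 'fox', 'voice'] (min_width=15, slack=2)
Line 6: ['light'] (min_width=5, slack=12)

Answer: 3 2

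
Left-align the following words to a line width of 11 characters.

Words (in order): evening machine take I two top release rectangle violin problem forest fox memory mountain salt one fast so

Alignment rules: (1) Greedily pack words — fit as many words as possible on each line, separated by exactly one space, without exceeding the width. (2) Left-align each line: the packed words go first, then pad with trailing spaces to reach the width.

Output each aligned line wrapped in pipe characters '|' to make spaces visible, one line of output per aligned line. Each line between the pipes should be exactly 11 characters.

Answer: |evening    |
|machine    |
|take I two |
|top release|
|rectangle  |
|violin     |
|problem    |
|forest fox |
|memory     |
|mountain   |
|salt one   |
|fast so    |

Derivation:
Line 1: ['evening'] (min_width=7, slack=4)
Line 2: ['machine'] (min_width=7, slack=4)
Line 3: ['take', 'I', 'two'] (min_width=10, slack=1)
Line 4: ['top', 'release'] (min_width=11, slack=0)
Line 5: ['rectangle'] (min_width=9, slack=2)
Line 6: ['violin'] (min_width=6, slack=5)
Line 7: ['problem'] (min_width=7, slack=4)
Line 8: ['forest', 'fox'] (min_width=10, slack=1)
Line 9: ['memory'] (min_width=6, slack=5)
Line 10: ['mountain'] (min_width=8, slack=3)
Line 11: ['salt', 'one'] (min_width=8, slack=3)
Line 12: ['fast', 'so'] (min_width=7, slack=4)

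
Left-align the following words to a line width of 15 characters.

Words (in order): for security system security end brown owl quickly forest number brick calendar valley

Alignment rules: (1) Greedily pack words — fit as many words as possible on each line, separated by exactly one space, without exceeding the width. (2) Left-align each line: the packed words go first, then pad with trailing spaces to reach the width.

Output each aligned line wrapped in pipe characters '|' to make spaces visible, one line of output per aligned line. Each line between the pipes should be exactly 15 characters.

Answer: |for security   |
|system security|
|end brown owl  |
|quickly forest |
|number brick   |
|calendar valley|

Derivation:
Line 1: ['for', 'security'] (min_width=12, slack=3)
Line 2: ['system', 'security'] (min_width=15, slack=0)
Line 3: ['end', 'brown', 'owl'] (min_width=13, slack=2)
Line 4: ['quickly', 'forest'] (min_width=14, slack=1)
Line 5: ['number', 'brick'] (min_width=12, slack=3)
Line 6: ['calendar', 'valley'] (min_width=15, slack=0)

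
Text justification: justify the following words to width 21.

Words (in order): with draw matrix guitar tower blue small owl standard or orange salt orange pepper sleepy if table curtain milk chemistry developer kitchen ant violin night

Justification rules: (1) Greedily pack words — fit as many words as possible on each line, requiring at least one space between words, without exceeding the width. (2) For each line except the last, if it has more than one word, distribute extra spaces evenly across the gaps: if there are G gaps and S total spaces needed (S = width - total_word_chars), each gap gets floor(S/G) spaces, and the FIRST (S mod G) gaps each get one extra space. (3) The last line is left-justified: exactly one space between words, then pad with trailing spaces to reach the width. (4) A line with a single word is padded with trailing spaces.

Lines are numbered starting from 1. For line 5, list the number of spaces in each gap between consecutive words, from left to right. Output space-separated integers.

Answer: 4 3

Derivation:
Line 1: ['with', 'draw', 'matrix'] (min_width=16, slack=5)
Line 2: ['guitar', 'tower', 'blue'] (min_width=17, slack=4)
Line 3: ['small', 'owl', 'standard', 'or'] (min_width=21, slack=0)
Line 4: ['orange', 'salt', 'orange'] (min_width=18, slack=3)
Line 5: ['pepper', 'sleepy', 'if'] (min_width=16, slack=5)
Line 6: ['table', 'curtain', 'milk'] (min_width=18, slack=3)
Line 7: ['chemistry', 'developer'] (min_width=19, slack=2)
Line 8: ['kitchen', 'ant', 'violin'] (min_width=18, slack=3)
Line 9: ['night'] (min_width=5, slack=16)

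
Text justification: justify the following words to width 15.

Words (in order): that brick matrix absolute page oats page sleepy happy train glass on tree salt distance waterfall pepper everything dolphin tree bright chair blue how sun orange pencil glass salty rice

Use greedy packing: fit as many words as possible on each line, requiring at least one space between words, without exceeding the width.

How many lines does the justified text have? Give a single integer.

Answer: 16

Derivation:
Line 1: ['that', 'brick'] (min_width=10, slack=5)
Line 2: ['matrix', 'absolute'] (min_width=15, slack=0)
Line 3: ['page', 'oats', 'page'] (min_width=14, slack=1)
Line 4: ['sleepy', 'happy'] (min_width=12, slack=3)
Line 5: ['train', 'glass', 'on'] (min_width=14, slack=1)
Line 6: ['tree', 'salt'] (min_width=9, slack=6)
Line 7: ['distance'] (min_width=8, slack=7)
Line 8: ['waterfall'] (min_width=9, slack=6)
Line 9: ['pepper'] (min_width=6, slack=9)
Line 10: ['everything'] (min_width=10, slack=5)
Line 11: ['dolphin', 'tree'] (min_width=12, slack=3)
Line 12: ['bright', 'chair'] (min_width=12, slack=3)
Line 13: ['blue', 'how', 'sun'] (min_width=12, slack=3)
Line 14: ['orange', 'pencil'] (min_width=13, slack=2)
Line 15: ['glass', 'salty'] (min_width=11, slack=4)
Line 16: ['rice'] (min_width=4, slack=11)
Total lines: 16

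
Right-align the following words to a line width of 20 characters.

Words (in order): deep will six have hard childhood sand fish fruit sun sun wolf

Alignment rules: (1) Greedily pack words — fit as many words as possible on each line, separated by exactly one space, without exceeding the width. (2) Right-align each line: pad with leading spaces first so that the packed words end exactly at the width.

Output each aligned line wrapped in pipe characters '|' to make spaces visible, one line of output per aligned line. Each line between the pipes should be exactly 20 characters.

Answer: |  deep will six have|
| hard childhood sand|
|  fish fruit sun sun|
|                wolf|

Derivation:
Line 1: ['deep', 'will', 'six', 'have'] (min_width=18, slack=2)
Line 2: ['hard', 'childhood', 'sand'] (min_width=19, slack=1)
Line 3: ['fish', 'fruit', 'sun', 'sun'] (min_width=18, slack=2)
Line 4: ['wolf'] (min_width=4, slack=16)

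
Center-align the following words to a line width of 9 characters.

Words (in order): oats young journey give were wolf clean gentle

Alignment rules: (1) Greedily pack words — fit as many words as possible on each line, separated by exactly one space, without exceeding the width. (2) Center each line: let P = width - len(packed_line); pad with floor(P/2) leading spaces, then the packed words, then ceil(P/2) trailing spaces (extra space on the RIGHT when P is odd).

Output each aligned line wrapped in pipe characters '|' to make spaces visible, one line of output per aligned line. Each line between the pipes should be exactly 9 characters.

Line 1: ['oats'] (min_width=4, slack=5)
Line 2: ['young'] (min_width=5, slack=4)
Line 3: ['journey'] (min_width=7, slack=2)
Line 4: ['give', 'were'] (min_width=9, slack=0)
Line 5: ['wolf'] (min_width=4, slack=5)
Line 6: ['clean'] (min_width=5, slack=4)
Line 7: ['gentle'] (min_width=6, slack=3)

Answer: |  oats   |
|  young  |
| journey |
|give were|
|  wolf   |
|  clean  |
| gentle  |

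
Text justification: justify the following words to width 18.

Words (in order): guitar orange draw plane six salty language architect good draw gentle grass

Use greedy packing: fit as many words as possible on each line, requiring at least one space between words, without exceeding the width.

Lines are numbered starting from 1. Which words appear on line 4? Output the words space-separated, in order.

Answer: good draw gentle

Derivation:
Line 1: ['guitar', 'orange', 'draw'] (min_width=18, slack=0)
Line 2: ['plane', 'six', 'salty'] (min_width=15, slack=3)
Line 3: ['language', 'architect'] (min_width=18, slack=0)
Line 4: ['good', 'draw', 'gentle'] (min_width=16, slack=2)
Line 5: ['grass'] (min_width=5, slack=13)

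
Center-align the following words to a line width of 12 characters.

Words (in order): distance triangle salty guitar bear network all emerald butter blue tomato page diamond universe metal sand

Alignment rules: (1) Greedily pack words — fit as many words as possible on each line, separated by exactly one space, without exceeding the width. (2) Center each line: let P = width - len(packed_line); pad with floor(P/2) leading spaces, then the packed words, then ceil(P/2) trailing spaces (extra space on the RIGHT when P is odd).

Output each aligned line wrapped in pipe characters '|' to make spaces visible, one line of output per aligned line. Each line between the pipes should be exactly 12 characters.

Answer: |  distance  |
|  triangle  |
|salty guitar|
|bear network|
|all emerald |
|butter blue |
|tomato page |
|  diamond   |
|  universe  |
| metal sand |

Derivation:
Line 1: ['distance'] (min_width=8, slack=4)
Line 2: ['triangle'] (min_width=8, slack=4)
Line 3: ['salty', 'guitar'] (min_width=12, slack=0)
Line 4: ['bear', 'network'] (min_width=12, slack=0)
Line 5: ['all', 'emerald'] (min_width=11, slack=1)
Line 6: ['butter', 'blue'] (min_width=11, slack=1)
Line 7: ['tomato', 'page'] (min_width=11, slack=1)
Line 8: ['diamond'] (min_width=7, slack=5)
Line 9: ['universe'] (min_width=8, slack=4)
Line 10: ['metal', 'sand'] (min_width=10, slack=2)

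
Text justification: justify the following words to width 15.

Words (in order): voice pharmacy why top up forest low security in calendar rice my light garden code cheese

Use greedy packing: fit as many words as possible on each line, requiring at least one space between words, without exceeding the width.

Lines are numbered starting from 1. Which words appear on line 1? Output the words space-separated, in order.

Line 1: ['voice', 'pharmacy'] (min_width=14, slack=1)
Line 2: ['why', 'top', 'up'] (min_width=10, slack=5)
Line 3: ['forest', 'low'] (min_width=10, slack=5)
Line 4: ['security', 'in'] (min_width=11, slack=4)
Line 5: ['calendar', 'rice'] (min_width=13, slack=2)
Line 6: ['my', 'light', 'garden'] (min_width=15, slack=0)
Line 7: ['code', 'cheese'] (min_width=11, slack=4)

Answer: voice pharmacy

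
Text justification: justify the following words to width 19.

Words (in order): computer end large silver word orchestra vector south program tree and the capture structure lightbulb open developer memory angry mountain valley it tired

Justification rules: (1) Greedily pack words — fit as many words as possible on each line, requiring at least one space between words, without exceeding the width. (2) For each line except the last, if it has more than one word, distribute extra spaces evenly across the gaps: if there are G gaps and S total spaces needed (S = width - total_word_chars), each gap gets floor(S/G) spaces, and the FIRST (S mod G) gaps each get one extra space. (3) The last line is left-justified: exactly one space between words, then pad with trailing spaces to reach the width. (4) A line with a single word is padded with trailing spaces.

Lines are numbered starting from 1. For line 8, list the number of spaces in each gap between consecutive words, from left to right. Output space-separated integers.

Answer: 8

Derivation:
Line 1: ['computer', 'end', 'large'] (min_width=18, slack=1)
Line 2: ['silver', 'word'] (min_width=11, slack=8)
Line 3: ['orchestra', 'vector'] (min_width=16, slack=3)
Line 4: ['south', 'program', 'tree'] (min_width=18, slack=1)
Line 5: ['and', 'the', 'capture'] (min_width=15, slack=4)
Line 6: ['structure', 'lightbulb'] (min_width=19, slack=0)
Line 7: ['open', 'developer'] (min_width=14, slack=5)
Line 8: ['memory', 'angry'] (min_width=12, slack=7)
Line 9: ['mountain', 'valley', 'it'] (min_width=18, slack=1)
Line 10: ['tired'] (min_width=5, slack=14)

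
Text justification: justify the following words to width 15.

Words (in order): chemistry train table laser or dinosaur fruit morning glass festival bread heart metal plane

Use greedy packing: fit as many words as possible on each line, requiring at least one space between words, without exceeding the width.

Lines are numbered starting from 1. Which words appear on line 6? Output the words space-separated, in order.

Line 1: ['chemistry', 'train'] (min_width=15, slack=0)
Line 2: ['table', 'laser', 'or'] (min_width=14, slack=1)
Line 3: ['dinosaur', 'fruit'] (min_width=14, slack=1)
Line 4: ['morning', 'glass'] (min_width=13, slack=2)
Line 5: ['festival', 'bread'] (min_width=14, slack=1)
Line 6: ['heart', 'metal'] (min_width=11, slack=4)
Line 7: ['plane'] (min_width=5, slack=10)

Answer: heart metal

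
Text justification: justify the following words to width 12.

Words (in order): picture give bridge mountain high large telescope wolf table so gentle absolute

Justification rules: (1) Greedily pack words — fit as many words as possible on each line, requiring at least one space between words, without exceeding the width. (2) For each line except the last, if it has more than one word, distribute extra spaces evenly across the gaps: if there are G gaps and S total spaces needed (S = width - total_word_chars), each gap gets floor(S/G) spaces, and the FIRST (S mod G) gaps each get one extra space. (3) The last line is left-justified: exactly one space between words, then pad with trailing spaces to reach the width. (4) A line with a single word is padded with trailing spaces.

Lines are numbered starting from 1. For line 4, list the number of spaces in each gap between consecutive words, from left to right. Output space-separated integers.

Line 1: ['picture', 'give'] (min_width=12, slack=0)
Line 2: ['bridge'] (min_width=6, slack=6)
Line 3: ['mountain'] (min_width=8, slack=4)
Line 4: ['high', 'large'] (min_width=10, slack=2)
Line 5: ['telescope'] (min_width=9, slack=3)
Line 6: ['wolf', 'table'] (min_width=10, slack=2)
Line 7: ['so', 'gentle'] (min_width=9, slack=3)
Line 8: ['absolute'] (min_width=8, slack=4)

Answer: 3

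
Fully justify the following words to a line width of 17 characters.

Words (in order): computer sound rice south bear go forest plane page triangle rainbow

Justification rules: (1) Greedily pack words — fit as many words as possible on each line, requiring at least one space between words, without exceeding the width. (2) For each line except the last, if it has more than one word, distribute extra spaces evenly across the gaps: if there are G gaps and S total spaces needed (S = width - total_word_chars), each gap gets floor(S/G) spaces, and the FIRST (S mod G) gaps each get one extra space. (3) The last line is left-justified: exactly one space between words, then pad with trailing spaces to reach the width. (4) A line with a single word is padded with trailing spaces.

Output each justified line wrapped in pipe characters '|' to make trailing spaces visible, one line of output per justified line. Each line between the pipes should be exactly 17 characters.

Line 1: ['computer', 'sound'] (min_width=14, slack=3)
Line 2: ['rice', 'south', 'bear'] (min_width=15, slack=2)
Line 3: ['go', 'forest', 'plane'] (min_width=15, slack=2)
Line 4: ['page', 'triangle'] (min_width=13, slack=4)
Line 5: ['rainbow'] (min_width=7, slack=10)

Answer: |computer    sound|
|rice  south  bear|
|go  forest  plane|
|page     triangle|
|rainbow          |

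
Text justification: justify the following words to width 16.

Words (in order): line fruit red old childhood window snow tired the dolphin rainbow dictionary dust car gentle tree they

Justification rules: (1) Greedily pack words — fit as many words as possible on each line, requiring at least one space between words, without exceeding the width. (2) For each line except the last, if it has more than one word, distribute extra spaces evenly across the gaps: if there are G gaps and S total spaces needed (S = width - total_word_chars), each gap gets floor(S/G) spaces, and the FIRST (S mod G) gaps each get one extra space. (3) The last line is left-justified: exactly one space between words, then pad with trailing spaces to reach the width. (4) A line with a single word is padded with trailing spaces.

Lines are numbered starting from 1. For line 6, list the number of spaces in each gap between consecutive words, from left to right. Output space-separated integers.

Answer: 2

Derivation:
Line 1: ['line', 'fruit', 'red'] (min_width=14, slack=2)
Line 2: ['old', 'childhood'] (min_width=13, slack=3)
Line 3: ['window', 'snow'] (min_width=11, slack=5)
Line 4: ['tired', 'the'] (min_width=9, slack=7)
Line 5: ['dolphin', 'rainbow'] (min_width=15, slack=1)
Line 6: ['dictionary', 'dust'] (min_width=15, slack=1)
Line 7: ['car', 'gentle', 'tree'] (min_width=15, slack=1)
Line 8: ['they'] (min_width=4, slack=12)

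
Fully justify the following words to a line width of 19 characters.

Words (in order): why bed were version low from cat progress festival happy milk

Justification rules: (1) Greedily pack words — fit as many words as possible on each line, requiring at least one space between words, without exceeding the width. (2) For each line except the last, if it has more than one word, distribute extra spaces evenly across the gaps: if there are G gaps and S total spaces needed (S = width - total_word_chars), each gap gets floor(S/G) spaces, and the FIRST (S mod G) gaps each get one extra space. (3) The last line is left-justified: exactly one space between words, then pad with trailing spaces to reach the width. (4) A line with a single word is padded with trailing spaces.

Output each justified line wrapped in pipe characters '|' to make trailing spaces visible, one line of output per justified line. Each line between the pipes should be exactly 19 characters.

Answer: |why     bed    were|
|version   low  from|
|cat        progress|
|festival happy milk|

Derivation:
Line 1: ['why', 'bed', 'were'] (min_width=12, slack=7)
Line 2: ['version', 'low', 'from'] (min_width=16, slack=3)
Line 3: ['cat', 'progress'] (min_width=12, slack=7)
Line 4: ['festival', 'happy', 'milk'] (min_width=19, slack=0)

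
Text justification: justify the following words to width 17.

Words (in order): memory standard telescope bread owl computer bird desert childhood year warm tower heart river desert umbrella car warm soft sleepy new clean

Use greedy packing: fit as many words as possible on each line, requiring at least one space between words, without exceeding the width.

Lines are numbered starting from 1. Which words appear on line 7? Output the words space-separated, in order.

Line 1: ['memory', 'standard'] (min_width=15, slack=2)
Line 2: ['telescope', 'bread'] (min_width=15, slack=2)
Line 3: ['owl', 'computer', 'bird'] (min_width=17, slack=0)
Line 4: ['desert', 'childhood'] (min_width=16, slack=1)
Line 5: ['year', 'warm', 'tower'] (min_width=15, slack=2)
Line 6: ['heart', 'river'] (min_width=11, slack=6)
Line 7: ['desert', 'umbrella'] (min_width=15, slack=2)
Line 8: ['car', 'warm', 'soft'] (min_width=13, slack=4)
Line 9: ['sleepy', 'new', 'clean'] (min_width=16, slack=1)

Answer: desert umbrella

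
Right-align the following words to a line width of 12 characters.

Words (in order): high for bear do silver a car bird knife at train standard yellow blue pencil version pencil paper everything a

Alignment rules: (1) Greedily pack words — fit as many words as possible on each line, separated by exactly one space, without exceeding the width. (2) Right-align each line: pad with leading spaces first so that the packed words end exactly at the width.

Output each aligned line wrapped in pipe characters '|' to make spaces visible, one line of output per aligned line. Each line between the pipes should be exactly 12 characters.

Answer: |    high for|
|     bear do|
|silver a car|
|  bird knife|
|    at train|
|    standard|
| yellow blue|
|      pencil|
|     version|
|pencil paper|
|everything a|

Derivation:
Line 1: ['high', 'for'] (min_width=8, slack=4)
Line 2: ['bear', 'do'] (min_width=7, slack=5)
Line 3: ['silver', 'a', 'car'] (min_width=12, slack=0)
Line 4: ['bird', 'knife'] (min_width=10, slack=2)
Line 5: ['at', 'train'] (min_width=8, slack=4)
Line 6: ['standard'] (min_width=8, slack=4)
Line 7: ['yellow', 'blue'] (min_width=11, slack=1)
Line 8: ['pencil'] (min_width=6, slack=6)
Line 9: ['version'] (min_width=7, slack=5)
Line 10: ['pencil', 'paper'] (min_width=12, slack=0)
Line 11: ['everything', 'a'] (min_width=12, slack=0)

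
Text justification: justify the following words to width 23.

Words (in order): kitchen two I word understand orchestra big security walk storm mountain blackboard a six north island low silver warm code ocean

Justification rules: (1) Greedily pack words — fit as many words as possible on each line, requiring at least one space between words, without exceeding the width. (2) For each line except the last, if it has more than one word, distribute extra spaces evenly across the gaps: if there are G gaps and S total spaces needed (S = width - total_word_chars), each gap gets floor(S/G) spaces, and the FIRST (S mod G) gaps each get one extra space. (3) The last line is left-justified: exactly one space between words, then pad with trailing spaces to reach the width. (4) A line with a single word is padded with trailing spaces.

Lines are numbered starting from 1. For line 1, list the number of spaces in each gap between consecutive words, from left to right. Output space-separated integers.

Line 1: ['kitchen', 'two', 'I', 'word'] (min_width=18, slack=5)
Line 2: ['understand', 'orchestra'] (min_width=20, slack=3)
Line 3: ['big', 'security', 'walk', 'storm'] (min_width=23, slack=0)
Line 4: ['mountain', 'blackboard', 'a'] (min_width=21, slack=2)
Line 5: ['six', 'north', 'island', 'low'] (min_width=20, slack=3)
Line 6: ['silver', 'warm', 'code', 'ocean'] (min_width=22, slack=1)

Answer: 3 3 2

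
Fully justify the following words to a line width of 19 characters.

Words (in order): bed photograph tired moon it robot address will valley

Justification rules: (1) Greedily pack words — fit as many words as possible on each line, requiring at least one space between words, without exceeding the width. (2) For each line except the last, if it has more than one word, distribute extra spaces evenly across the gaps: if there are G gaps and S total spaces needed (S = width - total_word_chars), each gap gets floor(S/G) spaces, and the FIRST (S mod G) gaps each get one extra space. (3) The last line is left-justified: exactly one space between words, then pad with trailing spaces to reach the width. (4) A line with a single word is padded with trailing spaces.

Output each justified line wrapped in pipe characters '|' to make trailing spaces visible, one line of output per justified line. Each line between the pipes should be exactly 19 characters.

Answer: |bed      photograph|
|tired moon it robot|
|address will valley|

Derivation:
Line 1: ['bed', 'photograph'] (min_width=14, slack=5)
Line 2: ['tired', 'moon', 'it', 'robot'] (min_width=19, slack=0)
Line 3: ['address', 'will', 'valley'] (min_width=19, slack=0)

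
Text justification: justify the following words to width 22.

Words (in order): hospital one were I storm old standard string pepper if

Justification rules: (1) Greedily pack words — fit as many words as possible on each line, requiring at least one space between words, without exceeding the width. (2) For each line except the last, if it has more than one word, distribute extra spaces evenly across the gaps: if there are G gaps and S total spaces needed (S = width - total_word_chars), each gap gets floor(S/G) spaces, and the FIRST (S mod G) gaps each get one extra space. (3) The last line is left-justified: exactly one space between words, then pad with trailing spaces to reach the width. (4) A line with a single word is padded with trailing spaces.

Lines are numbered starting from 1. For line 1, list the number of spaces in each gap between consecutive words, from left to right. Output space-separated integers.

Line 1: ['hospital', 'one', 'were', 'I'] (min_width=19, slack=3)
Line 2: ['storm', 'old', 'standard'] (min_width=18, slack=4)
Line 3: ['string', 'pepper', 'if'] (min_width=16, slack=6)

Answer: 2 2 2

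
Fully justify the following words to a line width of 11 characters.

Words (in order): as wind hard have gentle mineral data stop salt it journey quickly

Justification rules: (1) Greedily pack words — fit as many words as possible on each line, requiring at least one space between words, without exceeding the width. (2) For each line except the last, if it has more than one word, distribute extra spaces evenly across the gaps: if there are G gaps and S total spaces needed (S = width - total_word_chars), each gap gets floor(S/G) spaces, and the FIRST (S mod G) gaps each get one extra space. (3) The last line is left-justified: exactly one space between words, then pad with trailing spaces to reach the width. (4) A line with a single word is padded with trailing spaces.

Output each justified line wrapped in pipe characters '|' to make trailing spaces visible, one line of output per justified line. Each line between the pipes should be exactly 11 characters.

Line 1: ['as', 'wind'] (min_width=7, slack=4)
Line 2: ['hard', 'have'] (min_width=9, slack=2)
Line 3: ['gentle'] (min_width=6, slack=5)
Line 4: ['mineral'] (min_width=7, slack=4)
Line 5: ['data', 'stop'] (min_width=9, slack=2)
Line 6: ['salt', 'it'] (min_width=7, slack=4)
Line 7: ['journey'] (min_width=7, slack=4)
Line 8: ['quickly'] (min_width=7, slack=4)

Answer: |as     wind|
|hard   have|
|gentle     |
|mineral    |
|data   stop|
|salt     it|
|journey    |
|quickly    |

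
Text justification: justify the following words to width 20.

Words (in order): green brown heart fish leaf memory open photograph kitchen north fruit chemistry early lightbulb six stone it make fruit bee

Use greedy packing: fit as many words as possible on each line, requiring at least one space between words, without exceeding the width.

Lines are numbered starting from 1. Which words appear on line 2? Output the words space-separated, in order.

Line 1: ['green', 'brown', 'heart'] (min_width=17, slack=3)
Line 2: ['fish', 'leaf', 'memory'] (min_width=16, slack=4)
Line 3: ['open', 'photograph'] (min_width=15, slack=5)
Line 4: ['kitchen', 'north', 'fruit'] (min_width=19, slack=1)
Line 5: ['chemistry', 'early'] (min_width=15, slack=5)
Line 6: ['lightbulb', 'six', 'stone'] (min_width=19, slack=1)
Line 7: ['it', 'make', 'fruit', 'bee'] (min_width=17, slack=3)

Answer: fish leaf memory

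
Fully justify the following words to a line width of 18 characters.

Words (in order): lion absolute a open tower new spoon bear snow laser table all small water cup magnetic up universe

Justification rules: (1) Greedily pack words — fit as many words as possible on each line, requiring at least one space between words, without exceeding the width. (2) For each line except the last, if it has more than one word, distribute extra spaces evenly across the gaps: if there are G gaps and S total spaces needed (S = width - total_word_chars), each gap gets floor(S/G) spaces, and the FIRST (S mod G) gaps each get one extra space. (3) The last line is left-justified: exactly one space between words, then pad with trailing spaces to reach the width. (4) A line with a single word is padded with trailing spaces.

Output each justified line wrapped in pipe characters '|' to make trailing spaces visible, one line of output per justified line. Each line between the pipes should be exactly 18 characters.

Answer: |lion   absolute  a|
|open   tower   new|
|spoon   bear  snow|
|laser   table  all|
|small   water  cup|
|magnetic        up|
|universe          |

Derivation:
Line 1: ['lion', 'absolute', 'a'] (min_width=15, slack=3)
Line 2: ['open', 'tower', 'new'] (min_width=14, slack=4)
Line 3: ['spoon', 'bear', 'snow'] (min_width=15, slack=3)
Line 4: ['laser', 'table', 'all'] (min_width=15, slack=3)
Line 5: ['small', 'water', 'cup'] (min_width=15, slack=3)
Line 6: ['magnetic', 'up'] (min_width=11, slack=7)
Line 7: ['universe'] (min_width=8, slack=10)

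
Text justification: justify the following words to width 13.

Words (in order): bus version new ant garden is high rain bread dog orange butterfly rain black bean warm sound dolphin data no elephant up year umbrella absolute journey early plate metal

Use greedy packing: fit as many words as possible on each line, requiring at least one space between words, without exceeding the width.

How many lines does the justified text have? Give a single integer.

Answer: 16

Derivation:
Line 1: ['bus', 'version'] (min_width=11, slack=2)
Line 2: ['new', 'ant'] (min_width=7, slack=6)
Line 3: ['garden', 'is'] (min_width=9, slack=4)
Line 4: ['high', 'rain'] (min_width=9, slack=4)
Line 5: ['bread', 'dog'] (min_width=9, slack=4)
Line 6: ['orange'] (min_width=6, slack=7)
Line 7: ['butterfly'] (min_width=9, slack=4)
Line 8: ['rain', 'black'] (min_width=10, slack=3)
Line 9: ['bean', 'warm'] (min_width=9, slack=4)
Line 10: ['sound', 'dolphin'] (min_width=13, slack=0)
Line 11: ['data', 'no'] (min_width=7, slack=6)
Line 12: ['elephant', 'up'] (min_width=11, slack=2)
Line 13: ['year', 'umbrella'] (min_width=13, slack=0)
Line 14: ['absolute'] (min_width=8, slack=5)
Line 15: ['journey', 'early'] (min_width=13, slack=0)
Line 16: ['plate', 'metal'] (min_width=11, slack=2)
Total lines: 16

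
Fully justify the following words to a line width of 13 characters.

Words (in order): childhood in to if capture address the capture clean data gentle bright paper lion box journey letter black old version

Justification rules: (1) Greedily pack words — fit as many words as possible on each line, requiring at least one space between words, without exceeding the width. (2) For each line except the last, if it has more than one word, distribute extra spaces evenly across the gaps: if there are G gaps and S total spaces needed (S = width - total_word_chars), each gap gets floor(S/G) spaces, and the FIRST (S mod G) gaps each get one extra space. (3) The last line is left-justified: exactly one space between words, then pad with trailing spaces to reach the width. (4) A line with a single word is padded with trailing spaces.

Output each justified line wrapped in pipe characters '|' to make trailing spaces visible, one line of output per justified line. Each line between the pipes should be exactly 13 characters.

Answer: |childhood  in|
|to if capture|
|address   the|
|capture clean|
|data   gentle|
|bright  paper|
|lion      box|
|journey      |
|letter  black|
|old version  |

Derivation:
Line 1: ['childhood', 'in'] (min_width=12, slack=1)
Line 2: ['to', 'if', 'capture'] (min_width=13, slack=0)
Line 3: ['address', 'the'] (min_width=11, slack=2)
Line 4: ['capture', 'clean'] (min_width=13, slack=0)
Line 5: ['data', 'gentle'] (min_width=11, slack=2)
Line 6: ['bright', 'paper'] (min_width=12, slack=1)
Line 7: ['lion', 'box'] (min_width=8, slack=5)
Line 8: ['journey'] (min_width=7, slack=6)
Line 9: ['letter', 'black'] (min_width=12, slack=1)
Line 10: ['old', 'version'] (min_width=11, slack=2)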